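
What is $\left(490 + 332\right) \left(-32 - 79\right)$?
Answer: $-91242$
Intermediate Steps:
$\left(490 + 332\right) \left(-32 - 79\right) = 822 \left(-111\right) = -91242$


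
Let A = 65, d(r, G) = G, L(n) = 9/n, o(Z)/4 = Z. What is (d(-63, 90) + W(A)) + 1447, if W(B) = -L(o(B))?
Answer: 399611/260 ≈ 1537.0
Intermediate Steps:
o(Z) = 4*Z
W(B) = -9/(4*B)
(d(-63, 90) + W(A)) + 1447 = (90 - 9/4/65) + 1447 = (90 - 9/4*1/65) + 1447 = (90 - 9/260) + 1447 = 23391/260 + 1447 = 399611/260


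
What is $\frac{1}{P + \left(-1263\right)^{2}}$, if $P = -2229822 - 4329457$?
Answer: $- \frac{1}{4964110} \approx -2.0145 \cdot 10^{-7}$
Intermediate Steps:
$P = -6559279$ ($P = -2229822 - 4329457 = -6559279$)
$\frac{1}{P + \left(-1263\right)^{2}} = \frac{1}{-6559279 + \left(-1263\right)^{2}} = \frac{1}{-6559279 + 1595169} = \frac{1}{-4964110} = - \frac{1}{4964110}$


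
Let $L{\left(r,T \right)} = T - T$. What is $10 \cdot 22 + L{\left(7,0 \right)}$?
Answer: $220$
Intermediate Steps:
$L{\left(r,T \right)} = 0$
$10 \cdot 22 + L{\left(7,0 \right)} = 10 \cdot 22 + 0 = 220 + 0 = 220$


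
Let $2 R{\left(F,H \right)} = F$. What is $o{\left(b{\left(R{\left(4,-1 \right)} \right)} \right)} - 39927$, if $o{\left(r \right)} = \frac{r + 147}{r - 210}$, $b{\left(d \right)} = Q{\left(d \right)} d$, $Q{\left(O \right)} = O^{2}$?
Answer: $- \frac{8065409}{202} \approx -39928.0$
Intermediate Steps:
$R{\left(F,H \right)} = \frac{F}{2}$
$b{\left(d \right)} = d^{3}$ ($b{\left(d \right)} = d^{2} d = d^{3}$)
$o{\left(r \right)} = \frac{147 + r}{-210 + r}$
$o{\left(b{\left(R{\left(4,-1 \right)} \right)} \right)} - 39927 = \frac{147 + \left(\frac{1}{2} \cdot 4\right)^{3}}{-210 + \left(\frac{1}{2} \cdot 4\right)^{3}} - 39927 = \frac{147 + 2^{3}}{-210 + 2^{3}} - 39927 = \frac{147 + 8}{-210 + 8} - 39927 = \frac{1}{-202} \cdot 155 - 39927 = \left(- \frac{1}{202}\right) 155 - 39927 = - \frac{155}{202} - 39927 = - \frac{8065409}{202}$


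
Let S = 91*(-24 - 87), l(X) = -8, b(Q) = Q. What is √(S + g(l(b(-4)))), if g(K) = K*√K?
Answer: √(-10101 - 16*I*√2) ≈ 0.113 - 100.5*I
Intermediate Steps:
g(K) = K^(3/2)
S = -10101 (S = 91*(-111) = -10101)
√(S + g(l(b(-4)))) = √(-10101 + (-8)^(3/2)) = √(-10101 - 16*I*√2)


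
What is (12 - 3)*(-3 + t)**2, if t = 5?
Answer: 36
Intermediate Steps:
(12 - 3)*(-3 + t)**2 = (12 - 3)*(-3 + 5)**2 = 9*2**2 = 9*4 = 36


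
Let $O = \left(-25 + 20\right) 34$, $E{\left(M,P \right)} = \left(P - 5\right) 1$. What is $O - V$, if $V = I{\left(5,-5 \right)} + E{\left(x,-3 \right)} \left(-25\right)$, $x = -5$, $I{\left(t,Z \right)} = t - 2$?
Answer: $-373$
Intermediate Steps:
$I{\left(t,Z \right)} = -2 + t$
$E{\left(M,P \right)} = -5 + P$ ($E{\left(M,P \right)} = \left(-5 + P\right) 1 = -5 + P$)
$O = -170$ ($O = \left(-5\right) 34 = -170$)
$V = 203$ ($V = \left(-2 + 5\right) + \left(-5 - 3\right) \left(-25\right) = 3 - -200 = 3 + 200 = 203$)
$O - V = -170 - 203 = -373$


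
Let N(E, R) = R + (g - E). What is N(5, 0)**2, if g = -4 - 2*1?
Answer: 121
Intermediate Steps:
g = -6 (g = -4 - 2 = -6)
N(E, R) = -6 + R - E (N(E, R) = R + (-6 - E) = -6 + R - E)
N(5, 0)**2 = (-6 + 0 - 1*5)**2 = (-6 + 0 - 5)**2 = (-11)**2 = 121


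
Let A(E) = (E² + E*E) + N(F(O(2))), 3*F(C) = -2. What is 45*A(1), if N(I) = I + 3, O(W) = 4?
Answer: 195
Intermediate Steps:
F(C) = -⅔ (F(C) = (⅓)*(-2) = -⅔)
N(I) = 3 + I
A(E) = 7/3 + 2*E² (A(E) = (E² + E*E) + (3 - ⅔) = (E² + E²) + 7/3 = 2*E² + 7/3 = 7/3 + 2*E²)
45*A(1) = 45*(7/3 + 2*1²) = 45*(7/3 + 2*1) = 45*(7/3 + 2) = 45*(13/3) = 195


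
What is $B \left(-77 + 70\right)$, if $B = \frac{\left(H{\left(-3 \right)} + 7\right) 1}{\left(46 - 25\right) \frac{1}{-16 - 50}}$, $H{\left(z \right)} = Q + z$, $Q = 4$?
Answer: $176$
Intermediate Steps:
$H{\left(z \right)} = 4 + z$
$B = - \frac{176}{7}$ ($B = \frac{\left(\left(4 - 3\right) + 7\right) 1}{\left(46 - 25\right) \frac{1}{-16 - 50}} = \frac{\left(1 + 7\right) 1}{21 \frac{1}{-66}} = \frac{8 \cdot 1}{21 \left(- \frac{1}{66}\right)} = \frac{8}{- \frac{7}{22}} = 8 \left(- \frac{22}{7}\right) = - \frac{176}{7} \approx -25.143$)
$B \left(-77 + 70\right) = - \frac{176 \left(-77 + 70\right)}{7} = \left(- \frac{176}{7}\right) \left(-7\right) = 176$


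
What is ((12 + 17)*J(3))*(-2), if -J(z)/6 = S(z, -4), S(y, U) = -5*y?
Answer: -5220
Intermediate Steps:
J(z) = 30*z (J(z) = -(-30)*z = 30*z)
((12 + 17)*J(3))*(-2) = ((12 + 17)*(30*3))*(-2) = (29*90)*(-2) = 2610*(-2) = -5220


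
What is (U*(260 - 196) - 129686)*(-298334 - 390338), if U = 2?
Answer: 89222966976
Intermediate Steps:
(U*(260 - 196) - 129686)*(-298334 - 390338) = (2*(260 - 196) - 129686)*(-298334 - 390338) = (2*64 - 129686)*(-688672) = (128 - 129686)*(-688672) = -129558*(-688672) = 89222966976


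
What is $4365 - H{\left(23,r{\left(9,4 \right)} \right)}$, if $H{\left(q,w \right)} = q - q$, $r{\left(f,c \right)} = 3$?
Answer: $4365$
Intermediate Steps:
$H{\left(q,w \right)} = 0$
$4365 - H{\left(23,r{\left(9,4 \right)} \right)} = 4365 - 0 = 4365 + 0 = 4365$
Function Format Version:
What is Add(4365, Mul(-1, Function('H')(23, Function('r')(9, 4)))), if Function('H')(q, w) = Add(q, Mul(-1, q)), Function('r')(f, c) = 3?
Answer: 4365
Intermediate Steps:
Function('H')(q, w) = 0
Add(4365, Mul(-1, Function('H')(23, Function('r')(9, 4)))) = Add(4365, Mul(-1, 0)) = Add(4365, 0) = 4365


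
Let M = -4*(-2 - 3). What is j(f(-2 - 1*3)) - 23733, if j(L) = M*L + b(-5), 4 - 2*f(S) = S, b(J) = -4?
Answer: -23647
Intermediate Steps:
M = 20 (M = -4*(-5) = 20)
f(S) = 2 - S/2
j(L) = -4 + 20*L (j(L) = 20*L - 4 = -4 + 20*L)
j(f(-2 - 1*3)) - 23733 = (-4 + 20*(2 - (-2 - 1*3)/2)) - 23733 = (-4 + 20*(2 - (-2 - 3)/2)) - 23733 = (-4 + 20*(2 - ½*(-5))) - 23733 = (-4 + 20*(2 + 5/2)) - 23733 = (-4 + 20*(9/2)) - 23733 = (-4 + 90) - 23733 = 86 - 23733 = -23647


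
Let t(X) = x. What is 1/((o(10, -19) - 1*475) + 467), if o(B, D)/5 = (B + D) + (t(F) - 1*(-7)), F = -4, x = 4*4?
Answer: 1/62 ≈ 0.016129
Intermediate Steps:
x = 16
t(X) = 16
o(B, D) = 115 + 5*B + 5*D (o(B, D) = 5*((B + D) + (16 - 1*(-7))) = 5*((B + D) + (16 + 7)) = 5*((B + D) + 23) = 5*(23 + B + D) = 115 + 5*B + 5*D)
1/((o(10, -19) - 1*475) + 467) = 1/(((115 + 5*10 + 5*(-19)) - 1*475) + 467) = 1/(((115 + 50 - 95) - 475) + 467) = 1/((70 - 475) + 467) = 1/(-405 + 467) = 1/62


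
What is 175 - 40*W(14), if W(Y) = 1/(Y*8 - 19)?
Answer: 16235/93 ≈ 174.57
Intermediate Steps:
W(Y) = 1/(-19 + 8*Y) (W(Y) = 1/(8*Y - 19) = 1/(-19 + 8*Y))
175 - 40*W(14) = 175 - 40/(-19 + 8*14) = 175 - 40/(-19 + 112) = 175 - 40/93 = 16235/93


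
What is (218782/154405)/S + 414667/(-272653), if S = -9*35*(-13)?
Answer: -262129513494179/172395349574175 ≈ -1.5205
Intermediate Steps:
S = 4095 (S = -315*(-13) = 4095)
(218782/154405)/S + 414667/(-272653) = (218782/154405)/4095 + 414667/(-272653) = (218782*(1/154405))*(1/4095) + 414667*(-1/272653) = (218782/154405)*(1/4095) - 414667/272653 = 218782/632288475 - 414667/272653 = -262129513494179/172395349574175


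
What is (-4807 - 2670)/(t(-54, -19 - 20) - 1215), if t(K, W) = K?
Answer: 7477/1269 ≈ 5.8920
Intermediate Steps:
(-4807 - 2670)/(t(-54, -19 - 20) - 1215) = (-4807 - 2670)/(-54 - 1215) = -7477/(-1269) = -7477*(-1/1269) = 7477/1269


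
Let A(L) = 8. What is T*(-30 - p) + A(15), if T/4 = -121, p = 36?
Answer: 31952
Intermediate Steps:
T = -484 (T = 4*(-121) = -484)
T*(-30 - p) + A(15) = -484*(-30 - 1*36) + 8 = -484*(-30 - 36) + 8 = -484*(-66) + 8 = 31944 + 8 = 31952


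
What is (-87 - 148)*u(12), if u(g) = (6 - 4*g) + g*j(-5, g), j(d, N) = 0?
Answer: 9870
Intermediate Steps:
u(g) = 6 - 4*g (u(g) = (6 - 4*g) + g*0 = (6 - 4*g) + 0 = 6 - 4*g)
(-87 - 148)*u(12) = (-87 - 148)*(6 - 4*12) = -235*(6 - 48) = -235*(-42) = 9870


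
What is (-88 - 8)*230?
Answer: -22080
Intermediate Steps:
(-88 - 8)*230 = -96*230 = -22080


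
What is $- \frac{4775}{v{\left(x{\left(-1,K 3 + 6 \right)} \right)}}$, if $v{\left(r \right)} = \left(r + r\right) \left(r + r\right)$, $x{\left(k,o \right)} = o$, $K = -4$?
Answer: $- \frac{4775}{144} \approx -33.16$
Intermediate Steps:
$v{\left(r \right)} = 4 r^{2}$ ($v{\left(r \right)} = 2 r 2 r = 4 r^{2}$)
$- \frac{4775}{v{\left(x{\left(-1,K 3 + 6 \right)} \right)}} = - \frac{4775}{4 \left(\left(-4\right) 3 + 6\right)^{2}} = - \frac{4775}{4 \left(-12 + 6\right)^{2}} = - \frac{4775}{4 \left(-6\right)^{2}} = - \frac{4775}{4 \cdot 36} = - \frac{4775}{144}$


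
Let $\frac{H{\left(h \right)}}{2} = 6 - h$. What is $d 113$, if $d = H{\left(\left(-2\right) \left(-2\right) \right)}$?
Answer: $452$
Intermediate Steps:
$H{\left(h \right)} = 12 - 2 h$ ($H{\left(h \right)} = 2 \left(6 - h\right) = 12 - 2 h$)
$d = 4$ ($d = 12 - 2 \left(\left(-2\right) \left(-2\right)\right) = 12 - 8 = 4$)
$d 113 = 4 \cdot 113 = 452$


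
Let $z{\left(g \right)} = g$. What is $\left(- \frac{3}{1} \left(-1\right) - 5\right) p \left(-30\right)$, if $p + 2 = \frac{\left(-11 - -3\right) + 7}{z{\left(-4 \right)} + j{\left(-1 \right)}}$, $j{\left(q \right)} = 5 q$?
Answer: $- \frac{340}{3} \approx -113.33$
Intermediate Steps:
$p = - \frac{17}{9}$ ($p = -2 + \frac{\left(-11 - -3\right) + 7}{-4 + 5 \left(-1\right)} = -2 + \frac{\left(-11 + 3\right) + 7}{-4 - 5} = -2 + \frac{-8 + 7}{-9} = -2 - - \frac{1}{9} = -2 + \frac{1}{9} = - \frac{17}{9} \approx -1.8889$)
$\left(- \frac{3}{1} \left(-1\right) - 5\right) p \left(-30\right) = \left(- \frac{3}{1} \left(-1\right) - 5\right) \left(- \frac{17}{9}\right) \left(-30\right) = \left(\left(-3\right) 1 \left(-1\right) - 5\right) \left(- \frac{17}{9}\right) \left(-30\right) = \left(\left(-3\right) \left(-1\right) - 5\right) \left(- \frac{17}{9}\right) \left(-30\right) = \left(3 - 5\right) \left(- \frac{17}{9}\right) \left(-30\right) = \left(-2\right) \left(- \frac{17}{9}\right) \left(-30\right) = \frac{34}{9} \left(-30\right) = - \frac{340}{3}$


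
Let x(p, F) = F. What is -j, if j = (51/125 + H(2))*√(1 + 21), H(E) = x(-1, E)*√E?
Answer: √22*(-51 - 250*√2)/125 ≈ -15.180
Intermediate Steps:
H(E) = E^(3/2) (H(E) = E*√E = E^(3/2))
j = √22*(51/125 + 2*√2) (j = (51/125 + 2^(3/2))*√(1 + 21) = (51*(1/125) + 2*√2)*√22 = (51/125 + 2*√2)*√22 = √22*(51/125 + 2*√2) ≈ 15.180)
-j = -√22*(51 + 250*√2)/125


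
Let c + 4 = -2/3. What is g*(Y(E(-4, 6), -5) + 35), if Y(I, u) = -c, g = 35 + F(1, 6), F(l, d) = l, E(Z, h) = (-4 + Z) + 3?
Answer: 1428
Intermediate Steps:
E(Z, h) = -1 + Z
g = 36 (g = 35 + 1 = 36)
c = -14/3 (c = -4 - 2/3 = -4 - 2*⅓ = -4 - ⅔ = -14/3 ≈ -4.6667)
Y(I, u) = 14/3 (Y(I, u) = -1*(-14/3) = 14/3)
g*(Y(E(-4, 6), -5) + 35) = 36*(14/3 + 35) = 36*(119/3) = 1428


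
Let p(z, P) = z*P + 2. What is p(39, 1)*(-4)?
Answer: -164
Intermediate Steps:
p(z, P) = 2 + P*z (p(z, P) = P*z + 2 = 2 + P*z)
p(39, 1)*(-4) = (2 + 1*39)*(-4) = (2 + 39)*(-4) = 41*(-4) = -164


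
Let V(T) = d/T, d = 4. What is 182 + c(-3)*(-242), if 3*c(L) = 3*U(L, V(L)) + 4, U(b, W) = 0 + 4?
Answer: -3326/3 ≈ -1108.7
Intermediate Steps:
V(T) = 4/T
U(b, W) = 4
c(L) = 16/3 (c(L) = (3*4 + 4)/3 = (12 + 4)/3 = (⅓)*16 = 16/3)
182 + c(-3)*(-242) = 182 + (16/3)*(-242) = 182 - 3872/3 = -3326/3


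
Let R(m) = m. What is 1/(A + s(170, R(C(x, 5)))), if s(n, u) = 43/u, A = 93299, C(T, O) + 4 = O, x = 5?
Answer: 1/93342 ≈ 1.0713e-5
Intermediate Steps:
C(T, O) = -4 + O
1/(A + s(170, R(C(x, 5)))) = 1/(93299 + 43/(-4 + 5)) = 1/(93299 + 43/1) = 1/(93299 + 43*1) = 1/(93299 + 43) = 1/93342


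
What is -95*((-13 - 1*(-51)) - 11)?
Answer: -2565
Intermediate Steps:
-95*((-13 - 1*(-51)) - 11) = -95*((-13 + 51) - 11) = -95*(38 - 11) = -95*27 = -2565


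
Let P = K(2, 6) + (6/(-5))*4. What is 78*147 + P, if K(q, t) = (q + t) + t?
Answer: 57376/5 ≈ 11475.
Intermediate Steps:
K(q, t) = q + 2*t
P = 46/5 (P = (2 + 2*6) + (6/(-5))*4 = (2 + 12) + (6*(-⅕))*4 = 14 - 6/5*4 = 14 - 24/5 = 46/5 ≈ 9.2000)
78*147 + P = 78*147 + 46/5 = 11466 + 46/5 = 57376/5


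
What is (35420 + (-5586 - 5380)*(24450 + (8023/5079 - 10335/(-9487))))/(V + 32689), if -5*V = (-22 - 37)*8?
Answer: -93750811731820/11463358869 ≈ -8178.3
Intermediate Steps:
V = 472/5 (V = -(-22 - 37)*8/5 = -(-59)*8/5 = -⅕*(-472) = 472/5 ≈ 94.400)
(35420 + (-5586 - 5380)*(24450 + (8023/5079 - 10335/(-9487))))/(V + 32689) = (35420 + (-5586 - 5380)*(24450 + (8023/5079 - 10335/(-9487))))/(472/5 + 32689) = (35420 - 10966*(24450 + (8023*(1/5079) - 10335*(-1/9487))))/(163917/5) = (35420 - 10966*(24450 + (8023/5079 + 195/179)))*(5/163917) = (35420 - 10966*(24450 + 2426522/909141))*(5/163917) = (35420 - 10966*22230923972/909141)*(5/163917) = (35420 - 243784312276952/909141)*(5/163917) = -243752110502732/909141*5/163917 = -93750811731820/11463358869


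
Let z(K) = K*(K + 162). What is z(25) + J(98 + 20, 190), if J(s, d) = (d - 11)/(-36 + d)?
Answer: 720129/154 ≈ 4676.2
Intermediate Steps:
z(K) = K*(162 + K)
J(s, d) = (-11 + d)/(-36 + d)
z(25) + J(98 + 20, 190) = 25*(162 + 25) + (-11 + 190)/(-36 + 190) = 25*187 + 179/154 = 4675 + (1/154)*179 = 4675 + 179/154 = 720129/154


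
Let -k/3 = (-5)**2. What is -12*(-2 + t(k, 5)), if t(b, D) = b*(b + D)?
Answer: -62976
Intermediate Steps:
k = -75 (k = -3*(-5)**2 = -3*25 = -75)
t(b, D) = b*(D + b)
-12*(-2 + t(k, 5)) = -12*(-2 - 75*(5 - 75)) = -12*(-2 - 75*(-70)) = -12*(-2 + 5250) = -12*5248 = -62976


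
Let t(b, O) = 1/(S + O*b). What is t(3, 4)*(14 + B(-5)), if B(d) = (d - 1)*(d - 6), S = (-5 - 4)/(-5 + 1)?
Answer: 320/57 ≈ 5.6140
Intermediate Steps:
S = 9/4 (S = -9/(-4) = -9*(-1/4) = 9/4 ≈ 2.2500)
B(d) = (-1 + d)*(-6 + d)
t(b, O) = 1/(9/4 + O*b)
t(3, 4)*(14 + B(-5)) = (4/(9 + 4*4*3))*(14 + (6 + (-5)**2 - 7*(-5))) = (4/(9 + 48))*(14 + (6 + 25 + 35)) = (4/57)*(14 + 66) = (4*(1/57))*80 = (4/57)*80 = 320/57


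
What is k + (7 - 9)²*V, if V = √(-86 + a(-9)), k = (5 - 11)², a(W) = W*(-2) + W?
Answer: 36 + 4*I*√77 ≈ 36.0 + 35.1*I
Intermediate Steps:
a(W) = -W (a(W) = -2*W + W = -W)
k = 36 (k = (-6)² = 36)
V = I*√77 (V = √(-86 - 1*(-9)) = √(-86 + 9) = √(-77) = I*√77 ≈ 8.775*I)
k + (7 - 9)²*V = 36 + (7 - 9)²*(I*√77) = 36 + (-2)²*(I*√77) = 36 + 4*(I*√77) = 36 + 4*I*√77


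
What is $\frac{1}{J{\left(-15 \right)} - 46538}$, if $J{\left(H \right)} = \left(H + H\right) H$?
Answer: $- \frac{1}{46088} \approx -2.1698 \cdot 10^{-5}$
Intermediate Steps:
$J{\left(H \right)} = 2 H^{2}$ ($J{\left(H \right)} = 2 H H = 2 H^{2}$)
$\frac{1}{J{\left(-15 \right)} - 46538} = \frac{1}{2 \left(-15\right)^{2} - 46538} = \frac{1}{2 \cdot 225 - 46538} = \frac{1}{450 - 46538} = \frac{1}{-46088} = - \frac{1}{46088}$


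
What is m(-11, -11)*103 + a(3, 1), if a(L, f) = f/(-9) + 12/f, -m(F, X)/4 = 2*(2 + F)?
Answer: 66851/9 ≈ 7427.9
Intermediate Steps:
m(F, X) = -16 - 8*F (m(F, X) = -8*(2 + F) = -4*(4 + 2*F) = -16 - 8*F)
a(L, f) = 12/f - f/9 (a(L, f) = f*(-⅑) + 12/f = -f/9 + 12/f = 12/f - f/9)
m(-11, -11)*103 + a(3, 1) = (-16 - 8*(-11))*103 + (12/1 - ⅑*1) = (-16 + 88)*103 + (12*1 - ⅑) = 72*103 + (12 - ⅑) = 7416 + 107/9 = 66851/9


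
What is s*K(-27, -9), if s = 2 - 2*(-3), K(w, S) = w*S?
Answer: 1944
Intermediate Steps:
K(w, S) = S*w
s = 8 (s = 2 + 6 = 8)
s*K(-27, -9) = 8*(-9*(-27)) = 8*243 = 1944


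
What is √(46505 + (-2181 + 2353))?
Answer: √46677 ≈ 216.05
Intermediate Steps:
√(46505 + (-2181 + 2353)) = √(46505 + 172) = √46677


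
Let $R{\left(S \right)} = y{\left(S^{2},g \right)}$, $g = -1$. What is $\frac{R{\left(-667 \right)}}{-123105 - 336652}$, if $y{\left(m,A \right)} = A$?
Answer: $\frac{1}{459757} \approx 2.1751 \cdot 10^{-6}$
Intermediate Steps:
$R{\left(S \right)} = -1$
$\frac{R{\left(-667 \right)}}{-123105 - 336652} = - \frac{1}{-123105 - 336652} = - \frac{1}{-459757} = \left(-1\right) \left(- \frac{1}{459757}\right) = \frac{1}{459757}$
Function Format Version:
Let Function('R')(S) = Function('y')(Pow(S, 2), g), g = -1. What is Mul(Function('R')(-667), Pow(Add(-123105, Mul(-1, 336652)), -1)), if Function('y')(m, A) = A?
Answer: Rational(1, 459757) ≈ 2.1751e-6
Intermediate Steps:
Function('R')(S) = -1
Mul(Function('R')(-667), Pow(Add(-123105, Mul(-1, 336652)), -1)) = Mul(-1, Pow(Add(-123105, Mul(-1, 336652)), -1)) = Mul(-1, Pow(Add(-123105, -336652), -1)) = Mul(-1, Pow(-459757, -1)) = Mul(-1, Rational(-1, 459757)) = Rational(1, 459757)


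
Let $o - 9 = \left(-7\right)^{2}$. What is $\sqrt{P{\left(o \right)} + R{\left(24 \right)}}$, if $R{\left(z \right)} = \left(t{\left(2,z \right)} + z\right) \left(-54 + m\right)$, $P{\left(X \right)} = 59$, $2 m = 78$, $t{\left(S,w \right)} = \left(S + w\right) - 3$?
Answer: $i \sqrt{646} \approx 25.417 i$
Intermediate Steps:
$o = 58$ ($o = 9 + \left(-7\right)^{2} = 9 + 49 = 58$)
$t{\left(S,w \right)} = -3 + S + w$
$m = 39$ ($m = \frac{1}{2} \cdot 78 = 39$)
$R{\left(z \right)} = 15 - 30 z$ ($R{\left(z \right)} = \left(\left(-3 + 2 + z\right) + z\right) \left(-54 + 39\right) = \left(\left(-1 + z\right) + z\right) \left(-15\right) = \left(-1 + 2 z\right) \left(-15\right) = 15 - 30 z$)
$\sqrt{P{\left(o \right)} + R{\left(24 \right)}} = \sqrt{59 + \left(15 - 720\right)} = \sqrt{59 - 705} = \sqrt{-646} = i \sqrt{646}$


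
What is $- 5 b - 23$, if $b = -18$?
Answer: $67$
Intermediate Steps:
$- 5 b - 23 = \left(-5\right) \left(-18\right) - 23 = 90 - 23 = 67$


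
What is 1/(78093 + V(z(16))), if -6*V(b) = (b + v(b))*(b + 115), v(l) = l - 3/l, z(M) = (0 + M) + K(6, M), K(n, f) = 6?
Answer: 132/10176071 ≈ 1.2972e-5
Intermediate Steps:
z(M) = 6 + M (z(M) = (0 + M) + 6 = M + 6 = 6 + M)
v(l) = l - 3/l
V(b) = -(115 + b)*(-3/b + 2*b)/6 (V(b) = -(b + (b - 3/b))*(b + 115)/6 = -(-3/b + 2*b)*(115 + b)/6 = -(115 + b)*(-3/b + 2*b)/6)
1/(78093 + V(z(16))) = 1/(78093 + (345 - 230*(6 + 16)² - 2*(6 + 16)³ + 3*(6 + 16))/(6*(6 + 16))) = 1/(78093 + (⅙)*(345 - 230*22² - 2*22³ + 3*22)/22) = 1/(78093 + (⅙)*(1/22)*(345 - 230*484 - 2*10648 + 66)) = 1/(78093 + (⅙)*(1/22)*(345 - 111320 - 21296 + 66)) = 1/(78093 + (⅙)*(1/22)*(-132205)) = 1/(78093 - 132205/132) = 1/(10176071/132) = 132/10176071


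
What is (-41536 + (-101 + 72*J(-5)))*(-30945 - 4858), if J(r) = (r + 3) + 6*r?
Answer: 1573219623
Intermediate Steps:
J(r) = 3 + 7*r (J(r) = (3 + r) + 6*r = 3 + 7*r)
(-41536 + (-101 + 72*J(-5)))*(-30945 - 4858) = (-41536 + (-101 + 72*(3 + 7*(-5))))*(-30945 - 4858) = (-41536 + (-101 + 72*(3 - 35)))*(-35803) = (-41536 + (-101 + 72*(-32)))*(-35803) = (-41536 + (-101 - 2304))*(-35803) = (-41536 - 2405)*(-35803) = -43941*(-35803) = 1573219623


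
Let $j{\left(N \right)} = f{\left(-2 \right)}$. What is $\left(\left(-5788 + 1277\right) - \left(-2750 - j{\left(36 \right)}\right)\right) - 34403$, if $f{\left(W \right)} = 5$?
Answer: $-36159$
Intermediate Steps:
$j{\left(N \right)} = 5$
$\left(\left(-5788 + 1277\right) - \left(-2750 - j{\left(36 \right)}\right)\right) - 34403 = \left(\left(-5788 + 1277\right) + \left(\left(5 + 3336\right) - 586\right)\right) - 34403 = \left(-4511 + \left(3341 - 586\right)\right) - 34403 = \left(-4511 + 2755\right) - 34403 = -1756 - 34403 = -36159$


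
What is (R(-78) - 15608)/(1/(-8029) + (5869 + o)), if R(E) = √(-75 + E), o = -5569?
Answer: -125316632/2408699 + 24087*I*√17/2408699 ≈ -52.027 + 0.041231*I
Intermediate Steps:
(R(-78) - 15608)/(1/(-8029) + (5869 + o)) = (√(-75 - 78) - 15608)/(1/(-8029) + (5869 - 5569)) = (√(-153) - 15608)/(-1/8029 + 300) = (3*I*√17 - 15608)/(2408699/8029) = (-15608 + 3*I*√17)*(8029/2408699) = -125316632/2408699 + 24087*I*√17/2408699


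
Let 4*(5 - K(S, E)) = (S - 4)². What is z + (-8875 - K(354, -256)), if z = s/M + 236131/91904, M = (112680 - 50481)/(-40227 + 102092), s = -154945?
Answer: -756645205631611/5716336896 ≈ -1.3237e+5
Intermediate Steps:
M = 62199/61865 ≈ 1.0054
z = -880946951435131/5716336896 (z = -154945/62199/61865 + 236131/91904 = -154945*61865/62199 + 236131*(1/91904) = -9585672425/62199 + 236131/91904 = -880946951435131/5716336896 ≈ -1.5411e+5)
K(S, E) = 5 - (-4 + S)²/4 (K(S, E) = 5 - (S - 4)²/4 = 5 - (-4 + S)²/4)
z + (-8875 - K(354, -256)) = -880946951435131/5716336896 + (-8875 - (5 - (-4 + 354)²/4)) = -880946951435131/5716336896 + (-8875 - (5 - ¼*350²)) = -880946951435131/5716336896 + (-8875 - (5 - ¼*122500)) = -880946951435131/5716336896 + (-8875 - (5 - 30625)) = -880946951435131/5716336896 + (-8875 - 1*(-30620)) = -880946951435131/5716336896 + (-8875 + 30620) = -880946951435131/5716336896 + 21745 = -756645205631611/5716336896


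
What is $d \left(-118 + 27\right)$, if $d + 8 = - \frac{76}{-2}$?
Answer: $-2730$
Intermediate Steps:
$d = 30$ ($d = -8 - \frac{76}{-2} = -8 - -38 = -8 + 38 = 30$)
$d \left(-118 + 27\right) = 30 \left(-118 + 27\right) = 30 \left(-91\right) = -2730$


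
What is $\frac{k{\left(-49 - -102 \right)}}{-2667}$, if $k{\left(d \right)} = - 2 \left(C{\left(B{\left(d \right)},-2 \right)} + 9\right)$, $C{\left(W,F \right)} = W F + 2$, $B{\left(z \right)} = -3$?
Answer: $\frac{34}{2667} \approx 0.012748$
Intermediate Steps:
$C{\left(W,F \right)} = 2 + F W$ ($C{\left(W,F \right)} = F W + 2 = 2 + F W$)
$k{\left(d \right)} = -34$ ($k{\left(d \right)} = - 2 \left(\left(2 - -6\right) + 9\right) = - 2 \left(\left(2 + 6\right) + 9\right) = - 2 \left(8 + 9\right) = \left(-2\right) 17 = -34$)
$\frac{k{\left(-49 - -102 \right)}}{-2667} = - \frac{34}{-2667} = \left(-34\right) \left(- \frac{1}{2667}\right) = \frac{34}{2667}$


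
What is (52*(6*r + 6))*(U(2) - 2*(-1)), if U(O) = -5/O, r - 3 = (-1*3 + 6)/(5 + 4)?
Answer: -676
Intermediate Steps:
r = 10/3 (r = 3 + (-1*3 + 6)/(5 + 4) = 3 + (-3 + 6)/9 = 3 + 3*(1/9) = 3 + 1/3 = 10/3 ≈ 3.3333)
(52*(6*r + 6))*(U(2) - 2*(-1)) = (52*(6*(10/3) + 6))*(-5/2 - 2*(-1)) = (52*(20 + 6))*(-5*1/2 + 2) = (52*26)*(-5/2 + 2) = 1352*(-1/2) = -676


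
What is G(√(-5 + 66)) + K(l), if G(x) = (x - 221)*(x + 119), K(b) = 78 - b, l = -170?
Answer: -25990 - 102*√61 ≈ -26787.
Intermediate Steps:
G(x) = (-221 + x)*(119 + x)
G(√(-5 + 66)) + K(l) = (-26299 + (√(-5 + 66))² - 102*√(-5 + 66)) + (78 - 1*(-170)) = (-26299 + (√61)² - 102*√61) + (78 + 170) = (-26299 + 61 - 102*√61) + 248 = (-26238 - 102*√61) + 248 = -25990 - 102*√61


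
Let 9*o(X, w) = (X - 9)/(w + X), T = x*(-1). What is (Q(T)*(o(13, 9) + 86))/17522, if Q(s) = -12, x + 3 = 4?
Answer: -17032/289113 ≈ -0.058911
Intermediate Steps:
x = 1 (x = -3 + 4 = 1)
T = -1 (T = 1*(-1) = -1)
o(X, w) = (-9 + X)/(9*(X + w)) (o(X, w) = ((X - 9)/(w + X))/9 = ((-9 + X)/(X + w))/9 = (-9 + X)/(9*(X + w)))
(Q(T)*(o(13, 9) + 86))/17522 = -12*((-1 + (⅑)*13)/(13 + 9) + 86)/17522 = -12*((-1 + 13/9)/22 + 86)*(1/17522) = -12*((1/22)*(4/9) + 86)*(1/17522) = -12*(2/99 + 86)*(1/17522) = -12*8516/99*(1/17522) = -34064/33*1/17522 = -17032/289113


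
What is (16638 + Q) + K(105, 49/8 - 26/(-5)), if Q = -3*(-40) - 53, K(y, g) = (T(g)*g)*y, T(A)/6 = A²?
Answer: 5963371651/6400 ≈ 9.3178e+5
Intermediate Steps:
T(A) = 6*A²
K(y, g) = 6*y*g³ (K(y, g) = ((6*g²)*g)*y = (6*g³)*y = 6*y*g³)
Q = 67 (Q = 120 - 53 = 67)
(16638 + Q) + K(105, 49/8 - 26/(-5)) = (16638 + 67) + 6*105*(49/8 - 26/(-5))³ = 16705 + 6*105*(49*(⅛) - 26*(-⅕))³ = 16705 + 6*105*(49/8 + 26/5)³ = 16705 + 6*105*(453/40)³ = 16705 + 6*105*(92959677/64000) = 16705 + 5856459651/6400 = 5963371651/6400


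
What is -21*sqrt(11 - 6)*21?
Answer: -441*sqrt(5) ≈ -986.11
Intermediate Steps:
-21*sqrt(11 - 6)*21 = -21*sqrt(5)*21 = -441*sqrt(5)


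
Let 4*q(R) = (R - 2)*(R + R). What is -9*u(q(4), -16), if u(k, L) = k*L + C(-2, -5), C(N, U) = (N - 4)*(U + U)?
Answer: 36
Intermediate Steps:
C(N, U) = 2*U*(-4 + N) (C(N, U) = (-4 + N)*(2*U) = 2*U*(-4 + N))
q(R) = R*(-2 + R)/2 (q(R) = ((R - 2)*(R + R))/4 = ((-2 + R)*(2*R))/4 = (2*R*(-2 + R))/4 = R*(-2 + R)/2)
u(k, L) = 60 + L*k (u(k, L) = k*L + 2*(-5)*(-4 - 2) = L*k + 2*(-5)*(-6) = L*k + 60 = 60 + L*k)
-9*u(q(4), -16) = -9*(60 - 8*4*(-2 + 4)) = -9*(60 - 8*4*2) = -9*(60 - 16*4) = -9*(60 - 64) = -9*(-4) = 36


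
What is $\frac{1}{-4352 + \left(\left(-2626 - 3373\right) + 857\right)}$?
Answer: $- \frac{1}{9494} \approx -0.00010533$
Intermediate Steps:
$\frac{1}{-4352 + \left(\left(-2626 - 3373\right) + 857\right)} = \frac{1}{-4352 + \left(-5999 + 857\right)} = \frac{1}{-4352 - 5142} = \frac{1}{-9494} = - \frac{1}{9494}$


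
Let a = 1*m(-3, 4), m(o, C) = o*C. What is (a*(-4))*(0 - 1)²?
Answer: 48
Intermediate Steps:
m(o, C) = C*o
a = -12 (a = 1*(4*(-3)) = 1*(-12) = -12)
(a*(-4))*(0 - 1)² = (-12*(-4))*(0 - 1)² = 48*(-1)² = 48*1 = 48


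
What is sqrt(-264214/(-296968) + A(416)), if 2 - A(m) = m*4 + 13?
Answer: I*sqrt(9227485950753)/74242 ≈ 40.916*I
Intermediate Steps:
A(m) = -11 - 4*m (A(m) = 2 - (m*4 + 13) = 2 - (4*m + 13) = 2 - (13 + 4*m) = 2 + (-13 - 4*m) = -11 - 4*m)
sqrt(-264214/(-296968) + A(416)) = sqrt(-264214/(-296968) + (-11 - 4*416)) = sqrt(-264214*(-1/296968) + (-11 - 1664)) = sqrt(132107/148484 - 1675) = sqrt(-248578593/148484) = I*sqrt(9227485950753)/74242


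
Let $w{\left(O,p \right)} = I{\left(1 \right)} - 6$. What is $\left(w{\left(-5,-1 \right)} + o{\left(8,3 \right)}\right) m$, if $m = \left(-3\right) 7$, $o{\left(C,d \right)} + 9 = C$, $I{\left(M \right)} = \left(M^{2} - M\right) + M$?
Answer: $126$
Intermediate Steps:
$I{\left(M \right)} = M^{2}$
$o{\left(C,d \right)} = -9 + C$
$w{\left(O,p \right)} = -5$ ($w{\left(O,p \right)} = 1^{2} - 6 = 1 - 6 = -5$)
$m = -21$
$\left(w{\left(-5,-1 \right)} + o{\left(8,3 \right)}\right) m = \left(-5 + \left(-9 + 8\right)\right) \left(-21\right) = \left(-5 - 1\right) \left(-21\right) = \left(-6\right) \left(-21\right) = 126$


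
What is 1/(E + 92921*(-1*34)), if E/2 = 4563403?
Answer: 1/5967492 ≈ 1.6757e-7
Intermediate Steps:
E = 9126806 (E = 2*4563403 = 9126806)
1/(E + 92921*(-1*34)) = 1/(9126806 + 92921*(-1*34)) = 1/(9126806 + 92921*(-34)) = 1/(9126806 - 3159314) = 1/5967492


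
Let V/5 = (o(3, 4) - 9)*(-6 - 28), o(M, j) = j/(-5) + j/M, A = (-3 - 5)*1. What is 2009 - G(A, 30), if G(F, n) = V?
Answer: 1709/3 ≈ 569.67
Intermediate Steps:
A = -8 (A = -8*1 = -8)
o(M, j) = -j/5 + j/M (o(M, j) = j*(-⅕) + j/M = -j/5 + j/M)
V = 4318/3 (V = 5*(((-⅕*4 + 4/3) - 9)*(-6 - 28)) = 5*(((-⅘ + 4*(⅓)) - 9)*(-34)) = 5*(((-⅘ + 4/3) - 9)*(-34)) = 5*((8/15 - 9)*(-34)) = 5*(-127/15*(-34)) = 5*(4318/15) = 4318/3 ≈ 1439.3)
G(F, n) = 4318/3
2009 - G(A, 30) = 2009 - 1*4318/3 = 2009 - 4318/3 = 1709/3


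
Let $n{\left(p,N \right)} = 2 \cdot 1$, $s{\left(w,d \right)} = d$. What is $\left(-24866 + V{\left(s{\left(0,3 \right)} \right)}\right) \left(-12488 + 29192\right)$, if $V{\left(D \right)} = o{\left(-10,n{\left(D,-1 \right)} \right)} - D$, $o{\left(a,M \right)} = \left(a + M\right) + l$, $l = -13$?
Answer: $-415762560$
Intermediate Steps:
$n{\left(p,N \right)} = 2$
$o{\left(a,M \right)} = -13 + M + a$ ($o{\left(a,M \right)} = \left(a + M\right) - 13 = \left(M + a\right) - 13 = -13 + M + a$)
$V{\left(D \right)} = -21 - D$ ($V{\left(D \right)} = \left(-13 + 2 - 10\right) - D = -21 - D$)
$\left(-24866 + V{\left(s{\left(0,3 \right)} \right)}\right) \left(-12488 + 29192\right) = \left(-24866 - 24\right) \left(-12488 + 29192\right) = \left(-24866 - 24\right) 16704 = \left(-24890\right) 16704 = -415762560$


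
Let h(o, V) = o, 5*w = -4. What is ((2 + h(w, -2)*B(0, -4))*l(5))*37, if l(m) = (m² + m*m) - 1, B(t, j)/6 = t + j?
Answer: 192178/5 ≈ 38436.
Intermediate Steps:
w = -⅘ (w = (⅕)*(-4) = -⅘ ≈ -0.80000)
B(t, j) = 6*j + 6*t (B(t, j) = 6*(t + j) = 6*(j + t) = 6*j + 6*t)
l(m) = -1 + 2*m² (l(m) = (m² + m²) - 1 = 2*m² - 1 = -1 + 2*m²)
((2 + h(w, -2)*B(0, -4))*l(5))*37 = ((2 - 4*(6*(-4) + 6*0)/5)*(-1 + 2*5²))*37 = ((2 - 4*(-24 + 0)/5)*(-1 + 2*25))*37 = ((2 - ⅘*(-24))*(-1 + 50))*37 = ((2 + 96/5)*49)*37 = ((106/5)*49)*37 = (5194/5)*37 = 192178/5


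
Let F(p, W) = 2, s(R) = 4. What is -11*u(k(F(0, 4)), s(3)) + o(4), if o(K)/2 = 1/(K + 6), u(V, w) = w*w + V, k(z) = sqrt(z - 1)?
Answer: -934/5 ≈ -186.80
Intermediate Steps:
k(z) = sqrt(-1 + z)
u(V, w) = V + w**2 (u(V, w) = w**2 + V = V + w**2)
o(K) = 2/(6 + K) (o(K) = 2/(K + 6) = 2/(6 + K))
-11*u(k(F(0, 4)), s(3)) + o(4) = -11*(sqrt(-1 + 2) + 4**2) + 2/(6 + 4) = -11*(sqrt(1) + 16) + 2/10 = -11*(1 + 16) + 2*(1/10) = -11*17 + 1/5 = -187 + 1/5 = -934/5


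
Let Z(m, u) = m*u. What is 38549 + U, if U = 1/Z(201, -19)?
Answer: 147218630/3819 ≈ 38549.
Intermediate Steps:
U = -1/3819 (U = 1/(201*(-19)) = 1/(-3819) = -1/3819 ≈ -0.00026185)
38549 + U = 38549 - 1/3819 = 147218630/3819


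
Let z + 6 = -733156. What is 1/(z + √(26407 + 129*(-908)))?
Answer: -733162/537526608969 - 5*I*√3629/537526608969 ≈ -1.364e-6 - 5.6036e-10*I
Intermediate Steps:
z = -733162 (z = -6 - 733156 = -733162)
1/(z + √(26407 + 129*(-908))) = 1/(-733162 + √(26407 + 129*(-908))) = 1/(-733162 + √(26407 - 117132)) = 1/(-733162 + √(-90725)) = 1/(-733162 + 5*I*√3629)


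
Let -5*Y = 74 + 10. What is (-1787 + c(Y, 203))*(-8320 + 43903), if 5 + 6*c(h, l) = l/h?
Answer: -1528515209/24 ≈ -6.3688e+7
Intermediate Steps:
Y = -84/5 (Y = -(74 + 10)/5 = -⅕*84 = -84/5 ≈ -16.800)
c(h, l) = -⅚ + l/(6*h) (c(h, l) = -⅚ + (l/h)/6 = -⅚ + l/(6*h))
(-1787 + c(Y, 203))*(-8320 + 43903) = (-1787 + (203 - 5*(-84/5))/(6*(-84/5)))*(-8320 + 43903) = (-1787 + (⅙)*(-5/84)*(203 + 84))*35583 = (-1787 + (⅙)*(-5/84)*287)*35583 = (-1787 - 205/72)*35583 = -128869/72*35583 = -1528515209/24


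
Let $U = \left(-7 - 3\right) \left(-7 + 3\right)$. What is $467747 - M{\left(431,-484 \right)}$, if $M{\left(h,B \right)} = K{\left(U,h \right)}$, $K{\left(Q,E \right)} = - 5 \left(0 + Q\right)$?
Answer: $467947$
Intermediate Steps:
$U = 40$ ($U = \left(-10\right) \left(-4\right) = 40$)
$K{\left(Q,E \right)} = - 5 Q$
$M{\left(h,B \right)} = -200$ ($M{\left(h,B \right)} = \left(-5\right) 40 = -200$)
$467747 - M{\left(431,-484 \right)} = 467747 - -200 = 467747 + 200 = 467947$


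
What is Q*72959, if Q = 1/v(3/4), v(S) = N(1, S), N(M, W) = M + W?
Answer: 291836/7 ≈ 41691.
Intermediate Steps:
v(S) = 1 + S
Q = 4/7 (Q = 1/(1 + 3/4) = 1/(1 + 3*(¼)) = 1/(1 + ¾) = 1/(7/4) = 4/7 ≈ 0.57143)
Q*72959 = (4/7)*72959 = 291836/7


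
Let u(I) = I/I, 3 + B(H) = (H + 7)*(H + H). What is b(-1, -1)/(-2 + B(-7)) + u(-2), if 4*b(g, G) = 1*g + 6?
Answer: 3/4 ≈ 0.75000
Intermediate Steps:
B(H) = -3 + 2*H*(7 + H) (B(H) = -3 + (H + 7)*(H + H) = -3 + (7 + H)*(2*H) = -3 + 2*H*(7 + H))
b(g, G) = 3/2 + g/4 (b(g, G) = (1*g + 6)/4 = (g + 6)/4 = (6 + g)/4 = 3/2 + g/4)
u(I) = 1
b(-1, -1)/(-2 + B(-7)) + u(-2) = (3/2 + (1/4)*(-1))/(-2 + (-3 + 2*(-7)**2 + 14*(-7))) + 1 = (3/2 - 1/4)/(-2 + (-3 + 2*49 - 98)) + 1 = (5/4)/(-2 + (-3 + 98 - 98)) + 1 = (5/4)/(-2 - 3) + 1 = (5/4)/(-5) + 1 = -1/5*5/4 + 1 = -1/4 + 1 = 3/4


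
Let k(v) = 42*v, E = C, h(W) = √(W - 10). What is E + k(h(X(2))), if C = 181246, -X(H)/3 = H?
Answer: 181246 + 168*I ≈ 1.8125e+5 + 168.0*I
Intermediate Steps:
X(H) = -3*H
h(W) = √(-10 + W)
E = 181246
E + k(h(X(2))) = 181246 + 42*√(-10 - 3*2) = 181246 + 42*√(-10 - 6) = 181246 + 42*√(-16) = 181246 + 42*(4*I) = 181246 + 168*I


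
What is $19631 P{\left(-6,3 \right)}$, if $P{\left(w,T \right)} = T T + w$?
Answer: $58893$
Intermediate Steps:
$P{\left(w,T \right)} = w + T^{2}$ ($P{\left(w,T \right)} = T^{2} + w = w + T^{2}$)
$19631 P{\left(-6,3 \right)} = 19631 \left(-6 + 3^{2}\right) = 19631 \left(-6 + 9\right) = 19631 \cdot 3 = 58893$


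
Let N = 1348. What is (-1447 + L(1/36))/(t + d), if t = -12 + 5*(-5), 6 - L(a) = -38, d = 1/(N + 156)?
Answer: 2110112/55647 ≈ 37.920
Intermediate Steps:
d = 1/1504 (d = 1/(1348 + 156) = 1/1504 ≈ 0.00066489)
L(a) = 44 (L(a) = 6 - 1*(-38) = 6 + 38 = 44)
t = -37 (t = -12 - 25 = -37)
(-1447 + L(1/36))/(t + d) = (-1447 + 44)/(-37 + 1/1504) = -1403/(-55647/1504) = -1403*(-1504/55647) = 2110112/55647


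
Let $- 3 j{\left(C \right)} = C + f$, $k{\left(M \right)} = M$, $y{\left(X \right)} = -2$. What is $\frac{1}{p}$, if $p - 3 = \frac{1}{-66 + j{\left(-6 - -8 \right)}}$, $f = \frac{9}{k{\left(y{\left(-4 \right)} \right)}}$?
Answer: $\frac{391}{1167} \approx 0.33505$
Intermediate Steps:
$f = - \frac{9}{2}$ ($f = \frac{9}{-2} = 9 \left(- \frac{1}{2}\right) = - \frac{9}{2} \approx -4.5$)
$j{\left(C \right)} = \frac{3}{2} - \frac{C}{3}$ ($j{\left(C \right)} = - \frac{C - \frac{9}{2}}{3} = - \frac{- \frac{9}{2} + C}{3} = \frac{3}{2} - \frac{C}{3}$)
$p = \frac{1167}{391}$ ($p = 3 + \frac{1}{-66 + \left(\frac{3}{2} - \frac{-6 - -8}{3}\right)} = 3 + \frac{1}{-66 + \left(\frac{3}{2} - \frac{-6 + 8}{3}\right)} = 3 + \frac{1}{-66 + \left(\frac{3}{2} - \frac{2}{3}\right)} = 3 + \frac{1}{-66 + \frac{5}{6}} = 3 + \frac{1}{- \frac{391}{6}} = 3 - \frac{6}{391} = \frac{1167}{391} \approx 2.9847$)
$\frac{1}{p} = \frac{1}{\frac{1167}{391}} = \frac{391}{1167}$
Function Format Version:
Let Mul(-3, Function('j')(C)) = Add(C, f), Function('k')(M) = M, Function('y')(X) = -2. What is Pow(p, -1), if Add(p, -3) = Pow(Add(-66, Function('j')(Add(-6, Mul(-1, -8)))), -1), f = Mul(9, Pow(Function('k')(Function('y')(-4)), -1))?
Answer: Rational(391, 1167) ≈ 0.33505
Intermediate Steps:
f = Rational(-9, 2) (f = Mul(9, Pow(-2, -1)) = Mul(9, Rational(-1, 2)) = Rational(-9, 2) ≈ -4.5000)
Function('j')(C) = Add(Rational(3, 2), Mul(Rational(-1, 3), C)) (Function('j')(C) = Mul(Rational(-1, 3), Add(C, Rational(-9, 2))) = Mul(Rational(-1, 3), Add(Rational(-9, 2), C)) = Add(Rational(3, 2), Mul(Rational(-1, 3), C)))
p = Rational(1167, 391) (p = Add(3, Pow(Add(-66, Add(Rational(3, 2), Mul(Rational(-1, 3), Add(-6, Mul(-1, -8))))), -1)) = Add(3, Pow(Add(-66, Add(Rational(3, 2), Mul(Rational(-1, 3), Add(-6, 8)))), -1)) = Add(3, Pow(Add(-66, Add(Rational(3, 2), Mul(Rational(-1, 3), 2))), -1)) = Add(3, Pow(Add(-66, Add(Rational(3, 2), Rational(-2, 3))), -1)) = Add(3, Pow(Add(-66, Rational(5, 6)), -1)) = Add(3, Pow(Rational(-391, 6), -1)) = Add(3, Rational(-6, 391)) = Rational(1167, 391) ≈ 2.9847)
Pow(p, -1) = Pow(Rational(1167, 391), -1) = Rational(391, 1167)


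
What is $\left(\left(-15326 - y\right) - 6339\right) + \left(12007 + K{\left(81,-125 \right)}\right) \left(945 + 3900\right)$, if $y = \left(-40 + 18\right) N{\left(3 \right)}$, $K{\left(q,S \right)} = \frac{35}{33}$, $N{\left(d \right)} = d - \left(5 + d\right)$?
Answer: $\frac{639730065}{11} \approx 5.8157 \cdot 10^{7}$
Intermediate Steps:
$N{\left(d \right)} = -5$
$K{\left(q,S \right)} = \frac{35}{33}$ ($K{\left(q,S \right)} = 35 \cdot \frac{1}{33} = \frac{35}{33}$)
$y = 110$ ($y = \left(-40 + 18\right) \left(-5\right) = \left(-22\right) \left(-5\right) = 110$)
$\left(\left(-15326 - y\right) - 6339\right) + \left(12007 + K{\left(81,-125 \right)}\right) \left(945 + 3900\right) = \left(\left(-15326 - 110\right) - 6339\right) + \left(12007 + \frac{35}{33}\right) \left(945 + 3900\right) = \left(\left(-15326 - 110\right) - 6339\right) + \frac{396266}{33} \cdot 4845 = \left(-15436 - 6339\right) + \frac{639969590}{11} = -21775 + \frac{639969590}{11} = \frac{639730065}{11}$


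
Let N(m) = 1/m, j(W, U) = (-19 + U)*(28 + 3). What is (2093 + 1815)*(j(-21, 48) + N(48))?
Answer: 42160481/12 ≈ 3.5134e+6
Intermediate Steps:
j(W, U) = -589 + 31*U (j(W, U) = (-19 + U)*31 = -589 + 31*U)
(2093 + 1815)*(j(-21, 48) + N(48)) = (2093 + 1815)*((-589 + 31*48) + 1/48) = 3908*((-589 + 1488) + 1/48) = 3908*(899 + 1/48) = 3908*(43153/48) = 42160481/12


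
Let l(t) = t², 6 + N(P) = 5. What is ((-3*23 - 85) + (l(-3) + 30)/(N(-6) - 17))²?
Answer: 877969/36 ≈ 24388.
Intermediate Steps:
N(P) = -1 (N(P) = -6 + 5 = -1)
((-3*23 - 85) + (l(-3) + 30)/(N(-6) - 17))² = ((-3*23 - 85) + ((-3)² + 30)/(-1 - 17))² = ((-69 - 85) + (9 + 30)/(-18))² = (-154 + 39*(-1/18))² = (-154 - 13/6)² = (-937/6)² = 877969/36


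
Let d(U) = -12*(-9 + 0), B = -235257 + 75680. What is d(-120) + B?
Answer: -159469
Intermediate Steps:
B = -159577
d(U) = 108 (d(U) = -12*(-9) = 108)
d(-120) + B = 108 - 159577 = -159469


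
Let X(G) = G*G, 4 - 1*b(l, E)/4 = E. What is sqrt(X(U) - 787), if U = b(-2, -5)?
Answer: sqrt(509) ≈ 22.561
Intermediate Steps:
b(l, E) = 16 - 4*E
U = 36 (U = 16 - 4*(-5) = 16 + 20 = 36)
X(G) = G**2
sqrt(X(U) - 787) = sqrt(36**2 - 787) = sqrt(1296 - 787) = sqrt(509)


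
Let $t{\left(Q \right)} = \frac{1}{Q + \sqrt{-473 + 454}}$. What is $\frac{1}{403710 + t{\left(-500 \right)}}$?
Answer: $\frac{100935169990}{40748537274807901} + \frac{i \sqrt{19}}{40748537274807901} \approx 2.477 \cdot 10^{-6} + 1.0697 \cdot 10^{-16} i$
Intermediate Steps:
$t{\left(Q \right)} = \frac{1}{Q + i \sqrt{19}}$ ($t{\left(Q \right)} = \frac{1}{Q + \sqrt{-19}} = \frac{1}{Q + i \sqrt{19}}$)
$\frac{1}{403710 + t{\left(-500 \right)}} = \frac{1}{403710 + \frac{1}{-500 + i \sqrt{19}}}$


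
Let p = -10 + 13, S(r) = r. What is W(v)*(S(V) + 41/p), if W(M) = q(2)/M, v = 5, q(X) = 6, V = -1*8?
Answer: 34/5 ≈ 6.8000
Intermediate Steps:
V = -8
W(M) = 6/M
p = 3
W(v)*(S(V) + 41/p) = (6/5)*(-8 + 41/3) = (6*(⅕))*(-8 + 41*(⅓)) = 6*(-8 + 41/3)/5 = (6/5)*(17/3) = 34/5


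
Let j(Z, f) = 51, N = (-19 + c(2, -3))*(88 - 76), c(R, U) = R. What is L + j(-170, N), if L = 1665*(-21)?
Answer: -34914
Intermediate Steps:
N = -204 (N = (-19 + 2)*(88 - 76) = -17*12 = -204)
L = -34965
L + j(-170, N) = -34965 + 51 = -34914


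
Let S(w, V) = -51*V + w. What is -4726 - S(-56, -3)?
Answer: -4823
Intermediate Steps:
S(w, V) = w - 51*V
-4726 - S(-56, -3) = -4726 - (-56 - 51*(-3)) = -4726 - (-56 + 153) = -4726 - 1*97 = -4726 - 97 = -4823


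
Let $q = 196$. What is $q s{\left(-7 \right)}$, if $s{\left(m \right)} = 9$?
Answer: $1764$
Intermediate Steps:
$q s{\left(-7 \right)} = 196 \cdot 9 = 1764$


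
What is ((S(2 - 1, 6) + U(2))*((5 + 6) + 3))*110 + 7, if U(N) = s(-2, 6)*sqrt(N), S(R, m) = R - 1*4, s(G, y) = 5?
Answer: -4613 + 7700*sqrt(2) ≈ 6276.4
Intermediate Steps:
S(R, m) = -4 + R (S(R, m) = R - 4 = -4 + R)
U(N) = 5*sqrt(N)
((S(2 - 1, 6) + U(2))*((5 + 6) + 3))*110 + 7 = (((-4 + (2 - 1)) + 5*sqrt(2))*((5 + 6) + 3))*110 + 7 = (((-4 + 1) + 5*sqrt(2))*(11 + 3))*110 + 7 = ((-3 + 5*sqrt(2))*14)*110 + 7 = (-42 + 70*sqrt(2))*110 + 7 = (-4620 + 7700*sqrt(2)) + 7 = -4613 + 7700*sqrt(2)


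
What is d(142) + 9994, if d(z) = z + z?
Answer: 10278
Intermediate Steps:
d(z) = 2*z
d(142) + 9994 = 2*142 + 9994 = 284 + 9994 = 10278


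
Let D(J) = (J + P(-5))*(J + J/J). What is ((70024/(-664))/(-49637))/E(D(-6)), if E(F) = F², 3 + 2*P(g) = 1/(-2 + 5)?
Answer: 78777/49850439100 ≈ 1.5803e-6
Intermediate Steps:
P(g) = -4/3 (P(g) = -3/2 + 1/(2*(-2 + 5)) = -3/2 + (½)/3 = -3/2 + (½)*(⅓) = -3/2 + ⅙ = -4/3)
D(J) = (1 + J)*(-4/3 + J) (D(J) = (J - 4/3)*(J + J/J) = (-4/3 + J)*(J + 1) = (-4/3 + J)*(1 + J) = (1 + J)*(-4/3 + J))
((70024/(-664))/(-49637))/E(D(-6)) = ((70024/(-664))/(-49637))/((-4/3 + (-6)² - ⅓*(-6))²) = ((70024*(-1/664))*(-1/49637))/((-4/3 + 36 + 2)²) = (-8753/83*(-1/49637))/((110/3)²) = 8753/(4119871*(12100/9)) = (8753/4119871)*(9/12100) = 78777/49850439100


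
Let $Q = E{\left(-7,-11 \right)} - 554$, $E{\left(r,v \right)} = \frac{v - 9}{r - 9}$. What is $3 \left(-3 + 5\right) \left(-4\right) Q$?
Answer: $13266$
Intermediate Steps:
$E{\left(r,v \right)} = \frac{-9 + v}{-9 + r}$
$Q = - \frac{2211}{4}$ ($Q = \frac{-9 - 11}{-9 - 7} - 554 = \frac{1}{-16} \left(-20\right) - 554 = \left(- \frac{1}{16}\right) \left(-20\right) - 554 = \frac{5}{4} - 554 = - \frac{2211}{4} \approx -552.75$)
$3 \left(-3 + 5\right) \left(-4\right) Q = 3 \left(-3 + 5\right) \left(-4\right) \left(- \frac{2211}{4}\right) = 3 \cdot 2 \left(-4\right) \left(- \frac{2211}{4}\right) = 6 \left(-4\right) \left(- \frac{2211}{4}\right) = \left(-24\right) \left(- \frac{2211}{4}\right) = 13266$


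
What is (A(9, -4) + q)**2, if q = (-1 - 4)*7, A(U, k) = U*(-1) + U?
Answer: 1225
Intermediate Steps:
A(U, k) = 0 (A(U, k) = -U + U = 0)
q = -35 (q = -5*7 = -35)
(A(9, -4) + q)**2 = (0 - 35)**2 = (-35)**2 = 1225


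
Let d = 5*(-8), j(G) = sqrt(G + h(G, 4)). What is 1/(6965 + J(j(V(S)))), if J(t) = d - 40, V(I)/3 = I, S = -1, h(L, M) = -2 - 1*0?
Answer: 1/6885 ≈ 0.00014524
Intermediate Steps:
h(L, M) = -2 (h(L, M) = -2 + 0 = -2)
V(I) = 3*I
j(G) = sqrt(-2 + G) (j(G) = sqrt(G - 2) = sqrt(-2 + G))
d = -40
J(t) = -80 (J(t) = -40 - 40 = -80)
1/(6965 + J(j(V(S)))) = 1/(6965 - 80) = 1/6885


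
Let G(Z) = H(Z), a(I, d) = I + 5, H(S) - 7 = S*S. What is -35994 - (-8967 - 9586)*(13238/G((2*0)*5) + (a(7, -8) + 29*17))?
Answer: 310937511/7 ≈ 4.4420e+7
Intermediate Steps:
H(S) = 7 + S² (H(S) = 7 + S*S = 7 + S²)
a(I, d) = 5 + I
G(Z) = 7 + Z²
-35994 - (-8967 - 9586)*(13238/G((2*0)*5) + (a(7, -8) + 29*17)) = -35994 - (-8967 - 9586)*(13238/(7 + ((2*0)*5)²) + ((5 + 7) + 29*17)) = -35994 - (-18553)*(13238/(7 + (0*5)²) + (12 + 493)) = -35994 - (-18553)*(13238/(7 + 0²) + 505) = -35994 - (-18553)*(13238/(7 + 0) + 505) = -35994 - (-18553)*(13238/7 + 505) = -35994 - (-18553)*16773/7 = -35994 - 1*(-311189469/7) = -35994 + 311189469/7 = 310937511/7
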